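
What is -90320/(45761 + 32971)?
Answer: -22580/19683 ≈ -1.1472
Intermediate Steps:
-90320/(45761 + 32971) = -90320/78732 = -90320*1/78732 = -22580/19683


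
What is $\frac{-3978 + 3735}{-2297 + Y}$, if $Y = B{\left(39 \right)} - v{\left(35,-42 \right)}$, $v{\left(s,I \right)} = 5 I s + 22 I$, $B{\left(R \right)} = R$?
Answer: $- \frac{243}{6016} \approx -0.040392$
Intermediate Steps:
$v{\left(s,I \right)} = 22 I + 5 I s$ ($v{\left(s,I \right)} = 5 I s + 22 I = 22 I + 5 I s$)
$Y = 8313$ ($Y = 39 - - 42 \left(22 + 5 \cdot 35\right) = 39 - - 42 \left(22 + 175\right) = 39 - \left(-42\right) 197 = 39 - -8274 = 39 + 8274 = 8313$)
$\frac{-3978 + 3735}{-2297 + Y} = \frac{-3978 + 3735}{-2297 + 8313} = - \frac{243}{6016}$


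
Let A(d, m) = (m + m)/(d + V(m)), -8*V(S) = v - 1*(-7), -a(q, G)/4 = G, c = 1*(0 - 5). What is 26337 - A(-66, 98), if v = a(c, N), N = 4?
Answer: 13670471/519 ≈ 26340.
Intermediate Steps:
c = -5 (c = 1*(-5) = -5)
a(q, G) = -4*G
v = -16 (v = -4*4 = -16)
V(S) = 9/8 (V(S) = -(-16 - 1*(-7))/8 = -(-16 + 7)/8 = -⅛*(-9) = 9/8)
A(d, m) = 2*m/(9/8 + d) (A(d, m) = (m + m)/(d + 9/8) = (2*m)/(9/8 + d) = 2*m/(9/8 + d))
26337 - A(-66, 98) = 26337 - 16*98/(9 + 8*(-66)) = 26337 - 16*98/(9 - 528) = 26337 - 16*98/(-519) = 26337 - 16*98*(-1)/519 = 26337 - 1*(-1568/519) = 26337 + 1568/519 = 13670471/519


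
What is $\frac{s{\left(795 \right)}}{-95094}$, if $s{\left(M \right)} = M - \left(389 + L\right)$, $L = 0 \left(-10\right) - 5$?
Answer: $- \frac{137}{31698} \approx -0.004322$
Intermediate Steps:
$L = -5$ ($L = 0 - 5 = -5$)
$s{\left(M \right)} = -384 + M$ ($s{\left(M \right)} = M - 384 = -384 + M$)
$\frac{s{\left(795 \right)}}{-95094} = \frac{-384 + 795}{-95094} = 411 \left(- \frac{1}{95094}\right) = - \frac{137}{31698}$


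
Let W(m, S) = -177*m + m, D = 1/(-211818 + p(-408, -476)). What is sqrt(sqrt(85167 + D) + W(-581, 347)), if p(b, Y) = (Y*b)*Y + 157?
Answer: sqrt(877856275372955109616 + 92654669*sqrt(731149129681182457018))/92654669 ≈ 320.23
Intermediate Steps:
p(b, Y) = 157 + b*Y**2 (p(b, Y) = b*Y**2 + 157 = 157 + b*Y**2)
D = -1/92654669 (D = 1/(-211818 + (157 - 408*(-476)**2)) = 1/(-211818 + (157 - 408*226576)) = 1/(-211818 + (157 - 92443008)) = 1/(-211818 - 92442851) = 1/(-92654669) = -1/92654669 ≈ -1.0793e-8)
W(m, S) = -176*m
sqrt(sqrt(85167 + D) + W(-581, 347)) = sqrt(sqrt(85167 - 1/92654669) - 176*(-581)) = sqrt(sqrt(7891120194722/92654669) + 102256) = sqrt(sqrt(731149129681182457018)/92654669 + 102256) = sqrt(102256 + sqrt(731149129681182457018)/92654669)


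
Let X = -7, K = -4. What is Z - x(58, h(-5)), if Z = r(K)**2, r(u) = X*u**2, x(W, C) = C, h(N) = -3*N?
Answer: 12529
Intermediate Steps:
r(u) = -7*u**2
Z = 12544 (Z = (-7*(-4)**2)**2 = (-7*16)**2 = (-112)**2 = 12544)
Z - x(58, h(-5)) = 12544 - (-3)*(-5) = 12544 - 1*15 = 12544 - 15 = 12529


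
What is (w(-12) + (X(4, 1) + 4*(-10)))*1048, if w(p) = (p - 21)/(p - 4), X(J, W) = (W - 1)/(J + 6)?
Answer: -79517/2 ≈ -39759.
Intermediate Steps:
X(J, W) = (-1 + W)/(6 + J)
w(p) = (-21 + p)/(-4 + p)
(w(-12) + (X(4, 1) + 4*(-10)))*1048 = ((-21 - 12)/(-4 - 12) + ((-1 + 1)/(6 + 4) + 4*(-10)))*1048 = (-33/(-16) + (0/10 - 40))*1048 = (-1/16*(-33) + ((⅒)*0 - 40))*1048 = (33/16 + (0 - 40))*1048 = (33/16 - 40)*1048 = -607/16*1048 = -79517/2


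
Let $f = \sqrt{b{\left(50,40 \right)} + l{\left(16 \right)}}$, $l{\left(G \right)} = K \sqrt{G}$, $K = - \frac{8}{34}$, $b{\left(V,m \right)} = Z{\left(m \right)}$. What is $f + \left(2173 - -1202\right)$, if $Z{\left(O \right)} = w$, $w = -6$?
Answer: $3375 + \frac{i \sqrt{2006}}{17} \approx 3375.0 + 2.6346 i$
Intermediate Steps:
$Z{\left(O \right)} = -6$
$b{\left(V,m \right)} = -6$
$K = - \frac{4}{17}$ ($K = \left(-8\right) \frac{1}{34} = - \frac{4}{17} \approx -0.23529$)
$l{\left(G \right)} = - \frac{4 \sqrt{G}}{17}$
$f = \frac{i \sqrt{2006}}{17}$ ($f = \sqrt{-6 - \frac{4 \sqrt{16}}{17}} = \sqrt{-6 - \frac{16}{17}} = \sqrt{- \frac{118}{17}} = \frac{i \sqrt{2006}}{17} \approx 2.6346 i$)
$f + \left(2173 - -1202\right) = \frac{i \sqrt{2006}}{17} + \left(2173 - -1202\right) = \frac{i \sqrt{2006}}{17} + \left(2173 + 1202\right) = \frac{i \sqrt{2006}}{17} + 3375 = 3375 + \frac{i \sqrt{2006}}{17}$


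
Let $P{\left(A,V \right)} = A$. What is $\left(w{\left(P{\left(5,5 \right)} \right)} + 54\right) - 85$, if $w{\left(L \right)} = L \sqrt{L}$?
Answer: $-31 + 5 \sqrt{5} \approx -19.82$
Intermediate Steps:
$w{\left(L \right)} = L^{\frac{3}{2}}$
$\left(w{\left(P{\left(5,5 \right)} \right)} + 54\right) - 85 = \left(5^{\frac{3}{2}} + 54\right) - 85 = \left(5 \sqrt{5} + 54\right) - 85 = \left(54 + 5 \sqrt{5}\right) - 85 = -31 + 5 \sqrt{5}$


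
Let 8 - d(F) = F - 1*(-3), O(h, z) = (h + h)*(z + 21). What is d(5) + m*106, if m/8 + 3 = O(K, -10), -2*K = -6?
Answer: 53424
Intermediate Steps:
K = 3 (K = -½*(-6) = 3)
O(h, z) = 2*h*(21 + z) (O(h, z) = (2*h)*(21 + z) = 2*h*(21 + z))
d(F) = 5 - F (d(F) = 8 - (F - 1*(-3)) = 8 - (F + 3) = 8 - (3 + F) = 8 + (-3 - F) = 5 - F)
m = 504 (m = -24 + 8*(2*3*(21 - 10)) = -24 + 8*(2*3*11) = -24 + 8*66 = -24 + 528 = 504)
d(5) + m*106 = (5 - 1*5) + 504*106 = (5 - 5) + 53424 = 0 + 53424 = 53424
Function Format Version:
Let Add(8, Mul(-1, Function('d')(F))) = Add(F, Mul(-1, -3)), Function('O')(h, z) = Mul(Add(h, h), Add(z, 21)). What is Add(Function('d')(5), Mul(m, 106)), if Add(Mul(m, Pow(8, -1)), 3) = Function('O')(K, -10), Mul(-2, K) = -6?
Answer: 53424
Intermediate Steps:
K = 3 (K = Mul(Rational(-1, 2), -6) = 3)
Function('O')(h, z) = Mul(2, h, Add(21, z)) (Function('O')(h, z) = Mul(Mul(2, h), Add(21, z)) = Mul(2, h, Add(21, z)))
Function('d')(F) = Add(5, Mul(-1, F)) (Function('d')(F) = Add(8, Mul(-1, Add(F, Mul(-1, -3)))) = Add(8, Mul(-1, Add(F, 3))) = Add(8, Mul(-1, Add(3, F))) = Add(8, Add(-3, Mul(-1, F))) = Add(5, Mul(-1, F)))
m = 504 (m = Add(-24, Mul(8, Mul(2, 3, Add(21, -10)))) = Add(-24, Mul(8, Mul(2, 3, 11))) = Add(-24, Mul(8, 66)) = Add(-24, 528) = 504)
Add(Function('d')(5), Mul(m, 106)) = Add(Add(5, Mul(-1, 5)), Mul(504, 106)) = Add(Add(5, -5), 53424) = Add(0, 53424) = 53424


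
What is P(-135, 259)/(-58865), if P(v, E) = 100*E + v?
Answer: -5153/11773 ≈ -0.43770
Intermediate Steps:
P(v, E) = v + 100*E
P(-135, 259)/(-58865) = (-135 + 100*259)/(-58865) = (-135 + 25900)*(-1/58865) = 25765*(-1/58865) = -5153/11773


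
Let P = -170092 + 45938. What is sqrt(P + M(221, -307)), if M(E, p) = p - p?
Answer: I*sqrt(124154) ≈ 352.35*I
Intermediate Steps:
M(E, p) = 0
P = -124154
sqrt(P + M(221, -307)) = sqrt(-124154 + 0) = sqrt(-124154) = I*sqrt(124154)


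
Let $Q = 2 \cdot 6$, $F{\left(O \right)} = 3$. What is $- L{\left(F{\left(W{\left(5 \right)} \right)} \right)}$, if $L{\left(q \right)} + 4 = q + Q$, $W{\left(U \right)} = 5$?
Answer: $-11$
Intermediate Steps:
$Q = 12$
$L{\left(q \right)} = 8 + q$ ($L{\left(q \right)} = -4 + \left(q + 12\right) = -4 + \left(12 + q\right) = 8 + q$)
$- L{\left(F{\left(W{\left(5 \right)} \right)} \right)} = - (8 + 3) = \left(-1\right) 11 = -11$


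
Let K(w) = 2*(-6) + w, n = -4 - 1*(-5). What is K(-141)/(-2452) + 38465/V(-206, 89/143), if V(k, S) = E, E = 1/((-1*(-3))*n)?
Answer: 282948693/2452 ≈ 1.1540e+5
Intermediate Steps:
n = 1 (n = -4 + 5 = 1)
K(w) = -12 + w
E = 1/3 (E = 1/(-1*(-3)*1) = 1/(3*1) = 1/3 ≈ 0.33333)
V(k, S) = 1/3
K(-141)/(-2452) + 38465/V(-206, 89/143) = (-12 - 141)/(-2452) + 38465/(1/3) = -153*(-1/2452) + 38465*3 = 153/2452 + 115395 = 282948693/2452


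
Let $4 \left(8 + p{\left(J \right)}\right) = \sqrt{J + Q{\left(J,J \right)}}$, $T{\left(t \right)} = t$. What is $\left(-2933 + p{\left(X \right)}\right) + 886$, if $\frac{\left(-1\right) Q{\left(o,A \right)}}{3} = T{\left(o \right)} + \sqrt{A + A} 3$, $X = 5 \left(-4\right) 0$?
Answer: $-2055$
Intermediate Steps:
$X = 0$ ($X = \left(-20\right) 0 = 0$)
$Q{\left(o,A \right)} = - 3 o - 9 \sqrt{2} \sqrt{A}$ ($Q{\left(o,A \right)} = - 3 \left(o + \sqrt{A + A} 3\right) = - 3 \left(o + \sqrt{2 A} 3\right) = - 3 \left(o + \sqrt{2} \sqrt{A} 3\right) = - 3 \left(o + 3 \sqrt{2} \sqrt{A}\right) = - 3 o - 9 \sqrt{2} \sqrt{A}$)
$p{\left(J \right)} = -8 + \frac{\sqrt{- 2 J - 9 \sqrt{2} \sqrt{J}}}{4}$ ($p{\left(J \right)} = -8 + \frac{\sqrt{J - \left(3 J + 9 \sqrt{2} \sqrt{J}\right)}}{4} = -8 + \frac{\sqrt{- 2 J - 9 \sqrt{2} \sqrt{J}}}{4}$)
$\left(-2933 + p{\left(X \right)}\right) + 886 = \left(-2933 - \left(8 - \frac{\sqrt{\left(-2\right) 0 - 9 \sqrt{2} \sqrt{0}}}{4}\right)\right) + 886 = \left(-2933 - \left(8 - \frac{\sqrt{0 - 9 \sqrt{2} \cdot 0}}{4}\right)\right) + 886 = \left(-2933 - \left(8 - \frac{\sqrt{0 + 0}}{4}\right)\right) + 886 = \left(-2933 - \left(8 - \frac{\sqrt{0}}{4}\right)\right) + 886 = \left(-2933 + \left(-8 + \frac{1}{4} \cdot 0\right)\right) + 886 = \left(-2933 + \left(-8 + 0\right)\right) + 886 = \left(-2933 - 8\right) + 886 = -2941 + 886 = -2055$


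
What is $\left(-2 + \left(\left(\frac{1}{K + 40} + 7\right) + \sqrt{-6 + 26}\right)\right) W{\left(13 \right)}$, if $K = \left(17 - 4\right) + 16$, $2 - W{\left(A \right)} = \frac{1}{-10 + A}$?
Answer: $\frac{1730}{207} + \frac{10 \sqrt{5}}{3} \approx 15.811$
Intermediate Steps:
$W{\left(A \right)} = 2 - \frac{1}{-10 + A}$
$K = 29$ ($K = 13 + 16 = 29$)
$\left(-2 + \left(\left(\frac{1}{K + 40} + 7\right) + \sqrt{-6 + 26}\right)\right) W{\left(13 \right)} = \left(-2 + \left(\left(\frac{1}{29 + 40} + 7\right) + \sqrt{-6 + 26}\right)\right) \frac{-21 + 2 \cdot 13}{-10 + 13} = \left(-2 + \left(\left(\frac{1}{69} + 7\right) + \sqrt{20}\right)\right) \frac{-21 + 26}{3} = \left(-2 + \left(\left(\frac{1}{69} + 7\right) + 2 \sqrt{5}\right)\right) \frac{1}{3} \cdot 5 = \left(-2 + \left(\frac{484}{69} + 2 \sqrt{5}\right)\right) \frac{5}{3} = \left(\frac{346}{69} + 2 \sqrt{5}\right) \frac{5}{3} = \frac{1730}{207} + \frac{10 \sqrt{5}}{3}$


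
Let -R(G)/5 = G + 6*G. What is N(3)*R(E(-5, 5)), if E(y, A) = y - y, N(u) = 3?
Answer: 0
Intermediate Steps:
E(y, A) = 0
R(G) = -35*G (R(G) = -5*(G + 6*G) = -35*G)
N(3)*R(E(-5, 5)) = 3*(-35*0) = 3*0 = 0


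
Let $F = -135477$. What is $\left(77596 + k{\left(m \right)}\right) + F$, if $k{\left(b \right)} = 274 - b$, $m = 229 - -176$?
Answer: $-58012$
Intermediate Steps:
$m = 405$ ($m = 229 + 176 = 405$)
$\left(77596 + k{\left(m \right)}\right) + F = \left(77596 + \left(274 - 405\right)\right) - 135477 = \left(77596 - 131\right) - 135477 = 77465 - 135477 = -58012$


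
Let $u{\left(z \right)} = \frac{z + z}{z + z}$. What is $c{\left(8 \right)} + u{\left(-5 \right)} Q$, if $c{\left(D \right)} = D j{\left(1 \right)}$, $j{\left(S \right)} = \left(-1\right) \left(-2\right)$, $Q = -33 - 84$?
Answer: $-101$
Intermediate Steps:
$u{\left(z \right)} = 1$ ($u{\left(z \right)} = \frac{2 z}{2 z} = 2 z \frac{1}{2 z} = 1$)
$Q = -117$
$j{\left(S \right)} = 2$
$c{\left(D \right)} = 2 D$ ($c{\left(D \right)} = D 2 = 2 D$)
$c{\left(8 \right)} + u{\left(-5 \right)} Q = 2 \cdot 8 + 1 \left(-117\right) = 16 - 117 = -101$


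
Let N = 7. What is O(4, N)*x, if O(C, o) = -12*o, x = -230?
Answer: 19320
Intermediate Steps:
O(4, N)*x = -12*7*(-230) = -84*(-230) = 19320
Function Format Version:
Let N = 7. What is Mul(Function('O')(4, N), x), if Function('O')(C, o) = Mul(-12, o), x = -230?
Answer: 19320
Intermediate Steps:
Mul(Function('O')(4, N), x) = Mul(Mul(-12, 7), -230) = Mul(-84, -230) = 19320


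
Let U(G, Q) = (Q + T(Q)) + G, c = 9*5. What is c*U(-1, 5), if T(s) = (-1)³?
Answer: 135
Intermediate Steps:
T(s) = -1
c = 45
U(G, Q) = -1 + G + Q (U(G, Q) = (Q - 1) + G = (-1 + Q) + G = -1 + G + Q)
c*U(-1, 5) = 45*(-1 - 1 + 5) = 45*3 = 135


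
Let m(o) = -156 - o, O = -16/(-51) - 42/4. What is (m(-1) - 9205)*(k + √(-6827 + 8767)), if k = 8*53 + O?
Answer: -65846040/17 - 18720*√485 ≈ -4.2856e+6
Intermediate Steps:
O = -1039/102 (O = -16*(-1/51) - 42*¼ = 16/51 - 21/2 = -1039/102 ≈ -10.186)
k = 42209/102 (k = 8*53 - 1039/102 = 424 - 1039/102 = 42209/102 ≈ 413.81)
(m(-1) - 9205)*(k + √(-6827 + 8767)) = ((-156 - 1*(-1)) - 9205)*(42209/102 + √(-6827 + 8767)) = ((-156 + 1) - 9205)*(42209/102 + √1940) = (-155 - 9205)*(42209/102 + 2*√485) = -9360*(42209/102 + 2*√485) = -65846040/17 - 18720*√485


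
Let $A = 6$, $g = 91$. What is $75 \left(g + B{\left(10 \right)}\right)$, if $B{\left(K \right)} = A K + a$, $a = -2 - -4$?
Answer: $11475$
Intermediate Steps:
$a = 2$ ($a = -2 + 4 = 2$)
$B{\left(K \right)} = 2 + 6 K$ ($B{\left(K \right)} = 6 K + 2 = 2 + 6 K$)
$75 \left(g + B{\left(10 \right)}\right) = 75 \left(91 + \left(2 + 6 \cdot 10\right)\right) = 75 \left(91 + \left(2 + 60\right)\right) = 75 \left(91 + 62\right) = 75 \cdot 153 = 11475$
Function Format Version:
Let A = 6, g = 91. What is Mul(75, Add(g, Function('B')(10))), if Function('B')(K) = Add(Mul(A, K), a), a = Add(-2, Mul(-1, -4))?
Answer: 11475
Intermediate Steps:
a = 2 (a = Add(-2, 4) = 2)
Function('B')(K) = Add(2, Mul(6, K)) (Function('B')(K) = Add(Mul(6, K), 2) = Add(2, Mul(6, K)))
Mul(75, Add(g, Function('B')(10))) = Mul(75, Add(91, Add(2, Mul(6, 10)))) = Mul(75, Add(91, Add(2, 60))) = Mul(75, Add(91, 62)) = Mul(75, 153) = 11475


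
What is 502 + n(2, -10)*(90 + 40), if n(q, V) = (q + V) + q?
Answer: -278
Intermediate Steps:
n(q, V) = V + 2*q (n(q, V) = (V + q) + q = V + 2*q)
502 + n(2, -10)*(90 + 40) = 502 + (-10 + 2*2)*(90 + 40) = 502 + (-10 + 4)*130 = 502 - 6*130 = 502 - 780 = -278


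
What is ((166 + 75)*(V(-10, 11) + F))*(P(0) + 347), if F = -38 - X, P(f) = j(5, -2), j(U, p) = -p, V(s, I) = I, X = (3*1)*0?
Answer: -2270943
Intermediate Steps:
X = 0 (X = 3*0 = 0)
P(f) = 2 (P(f) = -1*(-2) = 2)
F = -38 (F = -38 - 1*0 = -38 + 0 = -38)
((166 + 75)*(V(-10, 11) + F))*(P(0) + 347) = ((166 + 75)*(11 - 38))*(2 + 347) = (241*(-27))*349 = -6507*349 = -2270943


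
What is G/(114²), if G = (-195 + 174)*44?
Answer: -77/1083 ≈ -0.071099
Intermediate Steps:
G = -924 (G = -21*44 = -924)
G/(114²) = -924/(114²) = -924/12996 = -924*1/12996 = -77/1083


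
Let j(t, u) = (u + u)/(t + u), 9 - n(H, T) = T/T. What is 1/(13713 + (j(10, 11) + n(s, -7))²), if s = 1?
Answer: 441/6083533 ≈ 7.2491e-5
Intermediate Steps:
n(H, T) = 8 (n(H, T) = 9 - T/T = 9 - 1*1 = 9 - 1 = 8)
j(t, u) = 2*u/(t + u) (j(t, u) = (2*u)/(t + u) = 2*u/(t + u))
1/(13713 + (j(10, 11) + n(s, -7))²) = 1/(13713 + (2*11/(10 + 11) + 8)²) = 1/(13713 + (2*11/21 + 8)²) = 1/(13713 + (2*11*(1/21) + 8)²) = 1/(13713 + (22/21 + 8)²) = 1/(13713 + (190/21)²) = 1/(13713 + 36100/441) = 1/(6083533/441) = 441/6083533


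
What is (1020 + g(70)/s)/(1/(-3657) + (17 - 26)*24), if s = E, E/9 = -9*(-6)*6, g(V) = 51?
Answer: -1208586083/255931812 ≈ -4.7223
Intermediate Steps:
E = 2916 (E = 9*(-9*(-6)*6) = 9*(54*6) = 9*324 = 2916)
s = 2916
(1020 + g(70)/s)/(1/(-3657) + (17 - 26)*24) = (1020 + 51/2916)/(1/(-3657) + (17 - 26)*24) = (1020 + 51*(1/2916))/(-1/3657 - 9*24) = (1020 + 17/972)/(-1/3657 - 216) = 991457/(972*(-789913/3657)) = (991457/972)*(-3657/789913) = -1208586083/255931812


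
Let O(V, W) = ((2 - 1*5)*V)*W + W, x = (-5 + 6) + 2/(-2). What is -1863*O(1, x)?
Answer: 0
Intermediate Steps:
x = 0 (x = 1 + 2*(-1/2) = 1 - 1 = 0)
O(V, W) = W - 3*V*W (O(V, W) = ((2 - 5)*V)*W + W = (-3*V)*W + W = -3*V*W + W = W - 3*V*W)
-1863*O(1, x) = -0*(1 - 3*1) = -0*(1 - 3) = -0*(-2) = -1863*0 = 0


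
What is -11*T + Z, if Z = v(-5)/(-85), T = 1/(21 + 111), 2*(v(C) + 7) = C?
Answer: 29/1020 ≈ 0.028431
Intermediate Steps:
v(C) = -7 + C/2
T = 1/132 ≈ 0.0075758
Z = 19/170 (Z = (-7 + (1/2)*(-5))/(-85) = (-7 - 5/2)*(-1/85) = -19/2*(-1/85) = 19/170 ≈ 0.11176)
-11*T + Z = -11*1/132 + 19/170 = -1/12 + 19/170 = 29/1020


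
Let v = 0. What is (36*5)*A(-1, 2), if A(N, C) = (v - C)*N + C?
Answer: 720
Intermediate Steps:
A(N, C) = C - C*N (A(N, C) = (0 - C)*N + C = (-C)*N + C = -C*N + C = C - C*N)
(36*5)*A(-1, 2) = (36*5)*(2*(1 - 1*(-1))) = 180*(2*(1 + 1)) = 180*(2*2) = 180*4 = 720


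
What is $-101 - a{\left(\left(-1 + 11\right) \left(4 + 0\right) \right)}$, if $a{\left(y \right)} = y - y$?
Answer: $-101$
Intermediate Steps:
$a{\left(y \right)} = 0$
$-101 - a{\left(\left(-1 + 11\right) \left(4 + 0\right) \right)} = -101 - 0 = -101 + 0 = -101$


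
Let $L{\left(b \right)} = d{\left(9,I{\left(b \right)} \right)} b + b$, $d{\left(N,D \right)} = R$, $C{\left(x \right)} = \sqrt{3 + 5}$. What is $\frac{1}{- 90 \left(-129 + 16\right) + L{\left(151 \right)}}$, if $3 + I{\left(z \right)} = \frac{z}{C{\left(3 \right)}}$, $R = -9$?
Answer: $\frac{1}{8962} \approx 0.00011158$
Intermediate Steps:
$C{\left(x \right)} = 2 \sqrt{2}$ ($C{\left(x \right)} = \sqrt{8} = 2 \sqrt{2}$)
$I{\left(z \right)} = -3 + \frac{z \sqrt{2}}{4}$ ($I{\left(z \right)} = -3 + \frac{z}{2 \sqrt{2}} = -3 + z \frac{\sqrt{2}}{4} = -3 + \frac{z \sqrt{2}}{4}$)
$d{\left(N,D \right)} = -9$
$L{\left(b \right)} = - 8 b$ ($L{\left(b \right)} = - 9 b + b = - 8 b$)
$\frac{1}{- 90 \left(-129 + 16\right) + L{\left(151 \right)}} = \frac{1}{- 90 \left(-129 + 16\right) - 1208} = \frac{1}{\left(-90\right) \left(-113\right) - 1208} = \frac{1}{10170 - 1208} = \frac{1}{8962}$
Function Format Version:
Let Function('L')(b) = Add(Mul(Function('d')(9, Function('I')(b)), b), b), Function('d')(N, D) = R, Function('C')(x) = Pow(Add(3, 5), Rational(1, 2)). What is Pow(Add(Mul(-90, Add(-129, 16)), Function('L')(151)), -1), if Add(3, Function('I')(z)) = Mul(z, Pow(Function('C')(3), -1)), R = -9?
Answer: Rational(1, 8962) ≈ 0.00011158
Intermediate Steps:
Function('C')(x) = Mul(2, Pow(2, Rational(1, 2))) (Function('C')(x) = Pow(8, Rational(1, 2)) = Mul(2, Pow(2, Rational(1, 2))))
Function('I')(z) = Add(-3, Mul(Rational(1, 4), z, Pow(2, Rational(1, 2)))) (Function('I')(z) = Add(-3, Mul(z, Pow(Mul(2, Pow(2, Rational(1, 2))), -1))) = Add(-3, Mul(z, Mul(Rational(1, 4), Pow(2, Rational(1, 2))))) = Add(-3, Mul(Rational(1, 4), z, Pow(2, Rational(1, 2)))))
Function('d')(N, D) = -9
Function('L')(b) = Mul(-8, b) (Function('L')(b) = Add(Mul(-9, b), b) = Mul(-8, b))
Pow(Add(Mul(-90, Add(-129, 16)), Function('L')(151)), -1) = Pow(Add(Mul(-90, Add(-129, 16)), Mul(-8, 151)), -1) = Pow(Add(Mul(-90, -113), -1208), -1) = Pow(Add(10170, -1208), -1) = Pow(8962, -1) = Rational(1, 8962)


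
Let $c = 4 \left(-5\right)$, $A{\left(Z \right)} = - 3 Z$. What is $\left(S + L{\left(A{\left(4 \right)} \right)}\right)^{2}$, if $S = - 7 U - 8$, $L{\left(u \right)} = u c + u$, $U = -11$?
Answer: $88209$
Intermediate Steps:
$c = -20$
$L{\left(u \right)} = - 19 u$ ($L{\left(u \right)} = u \left(-20\right) + u = - 20 u + u = - 19 u$)
$S = 69$ ($S = \left(-7\right) \left(-11\right) - 8 = 77 - 8 = 69$)
$\left(S + L{\left(A{\left(4 \right)} \right)}\right)^{2} = \left(69 - 19 \left(\left(-3\right) 4\right)\right)^{2} = \left(69 - -228\right)^{2} = \left(69 + 228\right)^{2} = 297^{2} = 88209$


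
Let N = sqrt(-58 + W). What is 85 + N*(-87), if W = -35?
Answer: 85 - 87*I*sqrt(93) ≈ 85.0 - 839.0*I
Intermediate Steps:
N = I*sqrt(93) (N = sqrt(-58 - 35) = sqrt(-93) = I*sqrt(93) ≈ 9.6436*I)
85 + N*(-87) = 85 + (I*sqrt(93))*(-87) = 85 - 87*I*sqrt(93)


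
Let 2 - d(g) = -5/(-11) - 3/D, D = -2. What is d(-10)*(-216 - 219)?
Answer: -435/22 ≈ -19.773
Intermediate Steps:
d(g) = 1/22 (d(g) = 2 - (-5/(-11) - 3/(-2)) = 2 - (-5*(-1/11) - 3*(-½)) = 2 - (5/11 + 3/2) = 2 - 1*43/22 = 2 - 43/22 = 1/22)
d(-10)*(-216 - 219) = (-216 - 219)/22 = (1/22)*(-435) = -435/22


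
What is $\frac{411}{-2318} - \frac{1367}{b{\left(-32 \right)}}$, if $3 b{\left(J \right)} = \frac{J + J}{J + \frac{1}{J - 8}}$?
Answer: $- \frac{6089194659}{2967040} \approx -2052.3$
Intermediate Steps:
$b{\left(J \right)} = \frac{2 J}{3 \left(J + \frac{1}{-8 + J}\right)}$ ($b{\left(J \right)} = \frac{\left(J + J\right) \frac{1}{J + \frac{1}{J - 8}}}{3} = \frac{2 J \frac{1}{J + \frac{1}{-8 + J}}}{3} = \frac{2 J}{3 \left(J + \frac{1}{-8 + J}\right)}$)
$\frac{411}{-2318} - \frac{1367}{b{\left(-32 \right)}} = \frac{411}{-2318} - \frac{1367}{\frac{2}{3} \left(-32\right) \frac{1}{1 + \left(-32\right)^{2} - -256} \left(-8 - 32\right)} = 411 \left(- \frac{1}{2318}\right) - \frac{1367}{\frac{2}{3} \left(-32\right) \frac{1}{1 + 1024 + 256} \left(-40\right)} = - \frac{411}{2318} - \frac{1367}{\frac{2}{3} \left(-32\right) \frac{1}{1281} \left(-40\right)} = - \frac{411}{2318} - \frac{1367}{\frac{2560}{3843}} = - \frac{411}{2318} - \frac{5253381}{2560} = - \frac{6089194659}{2967040}$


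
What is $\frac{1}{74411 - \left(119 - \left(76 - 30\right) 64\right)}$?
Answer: $\frac{1}{77236} \approx 1.2947 \cdot 10^{-5}$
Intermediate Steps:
$\frac{1}{74411 - \left(119 - \left(76 - 30\right) 64\right)} = \frac{1}{74411 + \left(46 \cdot 64 - 119\right)} = \frac{1}{74411 + \left(2944 - 119\right)} = \frac{1}{74411 + 2825} = \frac{1}{77236}$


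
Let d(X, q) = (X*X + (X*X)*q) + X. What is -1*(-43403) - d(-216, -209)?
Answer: 9748067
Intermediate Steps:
d(X, q) = X + X² + q*X² (d(X, q) = (X² + X²*q) + X = (X² + q*X²) + X = X + X² + q*X²)
-1*(-43403) - d(-216, -209) = -1*(-43403) - (-216)*(1 - 216 - 216*(-209)) = 43403 - (-216)*(1 - 216 + 45144) = 43403 - (-216)*44929 = 43403 - 1*(-9704664) = 43403 + 9704664 = 9748067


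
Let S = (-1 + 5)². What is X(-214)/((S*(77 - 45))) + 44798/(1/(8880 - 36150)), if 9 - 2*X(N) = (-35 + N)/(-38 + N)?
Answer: -105080711822687/86016 ≈ -1.2216e+9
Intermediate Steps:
S = 16 (S = 4² = 16)
X(N) = 9/2 - (-35 + N)/(2*(-38 + N))
X(-214)/((S*(77 - 45))) + 44798/(1/(8880 - 36150)) = ((-307 + 8*(-214))/(2*(-38 - 214)))/((16*(77 - 45))) + 44798/(1/(8880 - 36150)) = ((½)*(-307 - 1712)/(-252))/((16*32)) + 44798/(1/(-27270)) = ((½)*(-1/252)*(-2019))/512 + 44798/(-1/27270) = (673/168)*(1/512) + 44798*(-27270) = 673/86016 - 1221641460 = -105080711822687/86016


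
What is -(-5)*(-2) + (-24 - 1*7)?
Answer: -41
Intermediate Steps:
-(-5)*(-2) + (-24 - 1*7) = -1*10 + (-24 - 7) = -10 - 31 = -41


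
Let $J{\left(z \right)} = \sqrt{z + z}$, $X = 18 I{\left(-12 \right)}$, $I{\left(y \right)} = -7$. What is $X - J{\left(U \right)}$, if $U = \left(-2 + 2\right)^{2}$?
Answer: $-126$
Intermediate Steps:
$U = 0$ ($U = 0^{2} = 0$)
$X = -126$ ($X = 18 \left(-7\right) = -126$)
$J{\left(z \right)} = \sqrt{2} \sqrt{z}$ ($J{\left(z \right)} = \sqrt{2 z} = \sqrt{2} \sqrt{z}$)
$X - J{\left(U \right)} = -126 - \sqrt{2} \sqrt{0} = -126 - \sqrt{2} \cdot 0 = -126 - 0 = -126 + 0 = -126$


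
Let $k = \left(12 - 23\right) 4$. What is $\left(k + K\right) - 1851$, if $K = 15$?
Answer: $-1880$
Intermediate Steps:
$k = -44$ ($k = \left(-11\right) 4 = -44$)
$\left(k + K\right) - 1851 = \left(-44 + 15\right) - 1851 = -29 - 1851 = -1880$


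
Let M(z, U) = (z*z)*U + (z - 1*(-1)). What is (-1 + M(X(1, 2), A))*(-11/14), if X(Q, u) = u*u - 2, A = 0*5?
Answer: -11/7 ≈ -1.5714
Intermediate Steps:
A = 0
X(Q, u) = -2 + u² (X(Q, u) = u² - 2 = -2 + u²)
M(z, U) = 1 + z + U*z² (M(z, U) = z²*U + (z + 1) = U*z² + (1 + z) = 1 + z + U*z²)
(-1 + M(X(1, 2), A))*(-11/14) = (-1 + (1 + (-2 + 2²) + 0*(-2 + 2²)²))*(-11/14) = (-1 + (1 + (-2 + 4) + 0*(-2 + 4)²))*(-11*1/14) = (-1 + (1 + 2 + 0*2²))*(-11/14) = (-1 + (1 + 2 + 0*4))*(-11/14) = (-1 + (1 + 2 + 0))*(-11/14) = (-1 + 3)*(-11/14) = 2*(-11/14) = -11/7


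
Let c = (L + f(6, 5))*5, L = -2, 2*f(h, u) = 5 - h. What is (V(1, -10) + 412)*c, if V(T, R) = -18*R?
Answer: -7400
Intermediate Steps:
f(h, u) = 5/2 - h/2 (f(h, u) = (5 - h)/2 = 5/2 - h/2)
c = -25/2 (c = (-2 + (5/2 - ½*6))*5 = (-2 + (5/2 - 3))*5 = (-2 - ½)*5 = -5/2*5 = -25/2 ≈ -12.500)
(V(1, -10) + 412)*c = (-18*(-10) + 412)*(-25/2) = (180 + 412)*(-25/2) = 592*(-25/2) = -7400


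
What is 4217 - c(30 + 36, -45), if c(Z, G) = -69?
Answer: 4286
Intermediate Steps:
4217 - c(30 + 36, -45) = 4217 - 1*(-69) = 4217 + 69 = 4286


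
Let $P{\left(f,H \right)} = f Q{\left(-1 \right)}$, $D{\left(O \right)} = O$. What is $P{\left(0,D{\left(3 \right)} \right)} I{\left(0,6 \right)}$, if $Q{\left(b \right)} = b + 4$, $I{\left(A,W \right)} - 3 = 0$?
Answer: $0$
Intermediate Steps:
$I{\left(A,W \right)} = 3$ ($I{\left(A,W \right)} = 3 + 0 = 3$)
$Q{\left(b \right)} = 4 + b$
$P{\left(f,H \right)} = 3 f$ ($P{\left(f,H \right)} = f \left(4 - 1\right) = f 3 = 3 f$)
$P{\left(0,D{\left(3 \right)} \right)} I{\left(0,6 \right)} = 3 \cdot 0 \cdot 3 = 0 \cdot 3 = 0$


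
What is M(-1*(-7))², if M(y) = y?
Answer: 49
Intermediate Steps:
M(-1*(-7))² = (-1*(-7))² = 7² = 49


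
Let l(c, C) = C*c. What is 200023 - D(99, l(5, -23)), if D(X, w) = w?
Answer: 200138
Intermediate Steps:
200023 - D(99, l(5, -23)) = 200023 - (-23)*5 = 200023 - 1*(-115) = 200023 + 115 = 200138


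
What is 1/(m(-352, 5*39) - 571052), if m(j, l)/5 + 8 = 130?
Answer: -1/570442 ≈ -1.7530e-6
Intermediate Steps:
m(j, l) = 610 (m(j, l) = -40 + 5*130 = -40 + 650 = 610)
1/(m(-352, 5*39) - 571052) = 1/(610 - 571052) = 1/(-570442) = -1/570442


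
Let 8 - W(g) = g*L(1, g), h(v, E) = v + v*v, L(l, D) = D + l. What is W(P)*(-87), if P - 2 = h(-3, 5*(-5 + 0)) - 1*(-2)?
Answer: 8874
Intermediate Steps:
h(v, E) = v + v**2
P = 10 (P = 2 + (-3*(1 - 3) - 1*(-2)) = 2 + (-3*(-2) + 2) = 2 + (6 + 2) = 2 + 8 = 10)
W(g) = 8 - g*(1 + g) (W(g) = 8 - g*(g + 1) = 8 - g*(1 + g))
W(P)*(-87) = (8 - 1*10*(1 + 10))*(-87) = (8 - 1*10*11)*(-87) = (8 - 110)*(-87) = -102*(-87) = 8874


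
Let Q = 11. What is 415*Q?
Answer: 4565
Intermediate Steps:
415*Q = 415*11 = 4565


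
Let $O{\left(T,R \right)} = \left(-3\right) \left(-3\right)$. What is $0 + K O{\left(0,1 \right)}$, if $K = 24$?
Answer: $216$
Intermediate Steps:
$O{\left(T,R \right)} = 9$
$0 + K O{\left(0,1 \right)} = 0 + 24 \cdot 9 = 0 + 216 = 216$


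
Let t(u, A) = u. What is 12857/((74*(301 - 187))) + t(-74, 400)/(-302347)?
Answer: 204626297/134242068 ≈ 1.5243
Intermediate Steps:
12857/((74*(301 - 187))) + t(-74, 400)/(-302347) = 12857/((74*(301 - 187))) - 74/(-302347) = 12857/((74*114)) - 74*(-1/302347) = 12857/8436 + 74/302347 = 204626297/134242068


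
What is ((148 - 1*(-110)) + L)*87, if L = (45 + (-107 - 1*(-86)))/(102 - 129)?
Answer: 67106/3 ≈ 22369.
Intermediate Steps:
L = -8/9 (L = (45 + (-107 + 86))/(-27) = (45 - 21)*(-1/27) = 24*(-1/27) = -8/9 ≈ -0.88889)
((148 - 1*(-110)) + L)*87 = ((148 - 1*(-110)) - 8/9)*87 = ((148 + 110) - 8/9)*87 = (258 - 8/9)*87 = (2314/9)*87 = 67106/3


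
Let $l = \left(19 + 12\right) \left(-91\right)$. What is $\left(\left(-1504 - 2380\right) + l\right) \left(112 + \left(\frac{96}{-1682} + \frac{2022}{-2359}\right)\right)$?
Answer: $- \frac{4384815210}{5887} \approx -7.4483 \cdot 10^{5}$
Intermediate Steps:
$l = -2821$ ($l = 31 \left(-91\right) = -2821$)
$\left(\left(-1504 - 2380\right) + l\right) \left(112 + \left(\frac{96}{-1682} + \frac{2022}{-2359}\right)\right) = \left(\left(-1504 - 2380\right) - 2821\right) \left(112 + \left(\frac{96}{-1682} + \frac{2022}{-2359}\right)\right) = \left(-3884 - 2821\right) \left(112 + \left(96 \left(- \frac{1}{1682}\right) + 2022 \left(- \frac{1}{2359}\right)\right)\right) = - 6705 \left(112 - \frac{5382}{5887}\right) = \left(-6705\right) \frac{653962}{5887} = - \frac{4384815210}{5887}$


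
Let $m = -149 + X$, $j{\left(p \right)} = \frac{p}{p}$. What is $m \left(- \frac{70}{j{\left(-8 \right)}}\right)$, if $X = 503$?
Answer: $-24780$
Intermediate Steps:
$j{\left(p \right)} = 1$
$m = 354$ ($m = -149 + 503 = 354$)
$m \left(- \frac{70}{j{\left(-8 \right)}}\right) = 354 \left(- \frac{70}{1}\right) = 354 \left(\left(-70\right) 1\right) = 354 \left(-70\right) = -24780$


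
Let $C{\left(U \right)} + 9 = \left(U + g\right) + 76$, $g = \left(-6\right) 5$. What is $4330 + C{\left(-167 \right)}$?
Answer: $4200$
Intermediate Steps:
$g = -30$
$C{\left(U \right)} = 37 + U$ ($C{\left(U \right)} = -9 + \left(\left(U - 30\right) + 76\right) = -9 + \left(\left(-30 + U\right) + 76\right) = -9 + \left(46 + U\right) = 37 + U$)
$4330 + C{\left(-167 \right)} = 4330 + \left(37 - 167\right) = 4330 - 130 = 4200$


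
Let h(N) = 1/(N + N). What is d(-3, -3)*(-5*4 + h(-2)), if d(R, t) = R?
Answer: 243/4 ≈ 60.750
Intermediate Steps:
h(N) = 1/(2*N)
d(-3, -3)*(-5*4 + h(-2)) = -3*(-5*4 + (½)/(-2)) = -3*(-20 + (½)*(-½)) = -3*(-20 - ¼) = -3*(-81/4) = 243/4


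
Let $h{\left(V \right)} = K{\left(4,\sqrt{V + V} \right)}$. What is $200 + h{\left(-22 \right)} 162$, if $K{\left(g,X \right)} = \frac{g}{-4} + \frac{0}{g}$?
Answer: $38$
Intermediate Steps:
$K{\left(g,X \right)} = - \frac{g}{4}$ ($K{\left(g,X \right)} = g \left(- \frac{1}{4}\right) + 0 = - \frac{g}{4} + 0 = - \frac{g}{4}$)
$h{\left(V \right)} = -1$ ($h{\left(V \right)} = \left(- \frac{1}{4}\right) 4 = -1$)
$200 + h{\left(-22 \right)} 162 = 200 - 162 = 38$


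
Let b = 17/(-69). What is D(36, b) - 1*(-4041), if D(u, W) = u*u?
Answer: 5337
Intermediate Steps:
b = -17/69 (b = 17*(-1/69) = -17/69 ≈ -0.24638)
D(u, W) = u²
D(36, b) - 1*(-4041) = 36² - 1*(-4041) = 1296 + 4041 = 5337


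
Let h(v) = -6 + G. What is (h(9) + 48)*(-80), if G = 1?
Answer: -3440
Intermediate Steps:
h(v) = -5 (h(v) = -6 + 1 = -5)
(h(9) + 48)*(-80) = (-5 + 48)*(-80) = 43*(-80) = -3440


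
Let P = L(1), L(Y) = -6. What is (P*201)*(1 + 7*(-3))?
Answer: 24120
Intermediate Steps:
P = -6
(P*201)*(1 + 7*(-3)) = (-6*201)*(1 + 7*(-3)) = -1206*(1 - 21) = -1206*(-20) = 24120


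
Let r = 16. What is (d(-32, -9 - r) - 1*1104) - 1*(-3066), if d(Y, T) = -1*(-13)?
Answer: 1975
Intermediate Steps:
d(Y, T) = 13
(d(-32, -9 - r) - 1*1104) - 1*(-3066) = (13 - 1*1104) - 1*(-3066) = (13 - 1104) + 3066 = -1091 + 3066 = 1975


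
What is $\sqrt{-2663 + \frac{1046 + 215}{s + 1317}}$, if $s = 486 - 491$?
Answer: $\frac{i \sqrt{286392790}}{328} \approx 51.595 i$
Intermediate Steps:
$s = -5$
$\sqrt{-2663 + \frac{1046 + 215}{s + 1317}} = \sqrt{-2663 + \frac{1046 + 215}{-5 + 1317}} = \sqrt{-2663 + \frac{1261}{1312}} = \sqrt{- \frac{3492595}{1312}} = \frac{i \sqrt{286392790}}{328}$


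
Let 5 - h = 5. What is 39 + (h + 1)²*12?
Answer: 51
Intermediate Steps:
h = 0 (h = 5 - 1*5 = 5 - 5 = 0)
39 + (h + 1)²*12 = 39 + (0 + 1)²*12 = 39 + 1²*12 = 39 + 1*12 = 39 + 12 = 51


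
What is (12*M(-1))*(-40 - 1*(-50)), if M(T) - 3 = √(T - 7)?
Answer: 360 + 240*I*√2 ≈ 360.0 + 339.41*I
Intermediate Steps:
M(T) = 3 + √(-7 + T) (M(T) = 3 + √(T - 7) = 3 + √(-7 + T))
(12*M(-1))*(-40 - 1*(-50)) = (12*(3 + √(-7 - 1)))*(-40 - 1*(-50)) = (12*(3 + √(-8)))*(-40 + 50) = (12*(3 + 2*I*√2))*10 = (36 + 24*I*√2)*10 = 360 + 240*I*√2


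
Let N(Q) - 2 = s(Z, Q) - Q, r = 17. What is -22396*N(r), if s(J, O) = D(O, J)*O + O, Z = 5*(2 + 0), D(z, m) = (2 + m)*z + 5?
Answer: -79617780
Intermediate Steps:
D(z, m) = 5 + z*(2 + m) (D(z, m) = z*(2 + m) + 5 = 5 + z*(2 + m))
Z = 10 (Z = 5*2 = 10)
s(J, O) = O + O*(5 + 2*O + J*O) (s(J, O) = (5 + 2*O + J*O)*O + O = O*(5 + 2*O + J*O) + O = O + O*(5 + 2*O + J*O))
N(Q) = 2 - Q + Q*(6 + 12*Q) (N(Q) = 2 + (Q*(6 + 2*Q + 10*Q) - Q) = 2 + (Q*(6 + 12*Q) - Q) = 2 + (-Q + Q*(6 + 12*Q)) = 2 - Q + Q*(6 + 12*Q))
-22396*N(r) = -22396*(2 + 5*17 + 12*17²) = -22396*(2 + 85 + 12*289) = -22396*(2 + 85 + 3468) = -22396*3555 = -79617780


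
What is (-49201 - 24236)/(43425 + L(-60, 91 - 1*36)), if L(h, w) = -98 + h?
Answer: -10491/6181 ≈ -1.6973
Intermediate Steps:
(-49201 - 24236)/(43425 + L(-60, 91 - 1*36)) = (-49201 - 24236)/(43425 + (-98 - 60)) = -73437/(43425 - 158) = -73437/43267 = -73437*1/43267 = -10491/6181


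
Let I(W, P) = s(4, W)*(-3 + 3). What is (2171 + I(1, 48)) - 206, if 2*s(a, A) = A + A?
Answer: 1965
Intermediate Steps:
s(a, A) = A (s(a, A) = (A + A)/2 = (2*A)/2 = A)
I(W, P) = 0 (I(W, P) = W*(-3 + 3) = W*0 = 0)
(2171 + I(1, 48)) - 206 = (2171 + 0) - 206 = 2171 - 206 = 1965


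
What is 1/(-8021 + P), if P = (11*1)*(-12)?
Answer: -1/8153 ≈ -0.00012265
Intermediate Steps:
P = -132 (P = 11*(-12) = -132)
1/(-8021 + P) = 1/(-8021 - 132) = 1/(-8153) = -1/8153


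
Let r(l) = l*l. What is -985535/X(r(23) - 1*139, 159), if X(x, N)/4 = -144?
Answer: 985535/576 ≈ 1711.0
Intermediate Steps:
r(l) = l²
X(x, N) = -576 (X(x, N) = 4*(-144) = -576)
-985535/X(r(23) - 1*139, 159) = -985535/(-576) = -985535*(-1/576) = 985535/576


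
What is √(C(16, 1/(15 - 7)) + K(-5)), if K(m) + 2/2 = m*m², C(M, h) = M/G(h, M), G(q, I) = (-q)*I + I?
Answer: I*√6118/7 ≈ 11.174*I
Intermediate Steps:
G(q, I) = I - I*q (G(q, I) = -I*q + I = I - I*q)
C(M, h) = 1/(1 - h) (C(M, h) = M/((M*(1 - h))) = M*(1/(M*(1 - h))) = 1/(1 - h))
K(m) = -1 + m³ (K(m) = -1 + m*m² = -1 + m³)
√(C(16, 1/(15 - 7)) + K(-5)) = √(-1/(-1 + 1/(15 - 7)) + (-1 + (-5)³)) = √(-1/(-1 + 1/8) + (-1 - 125)) = √(-1/(-1 + ⅛) - 126) = √(-1/(-7/8) - 126) = √(-1*(-8/7) - 126) = √(8/7 - 126) = √(-874/7) = I*√6118/7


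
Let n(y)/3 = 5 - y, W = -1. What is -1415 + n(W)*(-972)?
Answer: -18911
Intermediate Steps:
n(y) = 15 - 3*y (n(y) = 3*(5 - y) = 15 - 3*y)
-1415 + n(W)*(-972) = -1415 + (15 - 3*(-1))*(-972) = -1415 + (15 + 3)*(-972) = -1415 + 18*(-972) = -1415 - 17496 = -18911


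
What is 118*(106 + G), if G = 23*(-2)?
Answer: 7080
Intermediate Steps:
G = -46
118*(106 + G) = 118*(106 - 46) = 118*60 = 7080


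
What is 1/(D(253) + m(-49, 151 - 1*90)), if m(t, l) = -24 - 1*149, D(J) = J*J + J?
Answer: 1/64089 ≈ 1.5603e-5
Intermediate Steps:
D(J) = J + J**2 (D(J) = J**2 + J = J + J**2)
m(t, l) = -173 (m(t, l) = -24 - 149 = -173)
1/(D(253) + m(-49, 151 - 1*90)) = 1/(253*(1 + 253) - 173) = 1/(253*254 - 173) = 1/(64262 - 173) = 1/64089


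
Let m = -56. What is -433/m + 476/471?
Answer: 230599/26376 ≈ 8.7428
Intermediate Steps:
-433/m + 476/471 = -433/(-56) + 476/471 = -433*(-1/56) + 476*(1/471) = 433/56 + 476/471 = 230599/26376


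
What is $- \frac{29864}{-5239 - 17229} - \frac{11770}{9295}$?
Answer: $\frac{59716}{949273} \approx 0.062907$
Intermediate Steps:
$- \frac{29864}{-5239 - 17229} - \frac{11770}{9295} = - \frac{29864}{-5239 - 17229} - \frac{214}{169} = - \frac{29864}{-22468} - \frac{214}{169} = \left(-29864\right) \left(- \frac{1}{22468}\right) - \frac{214}{169} = \frac{7466}{5617} - \frac{214}{169} = \frac{59716}{949273}$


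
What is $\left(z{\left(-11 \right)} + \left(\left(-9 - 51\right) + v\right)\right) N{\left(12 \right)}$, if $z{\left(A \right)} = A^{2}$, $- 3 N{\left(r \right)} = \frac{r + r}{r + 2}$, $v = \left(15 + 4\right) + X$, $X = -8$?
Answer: $- \frac{288}{7} \approx -41.143$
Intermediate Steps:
$v = 11$ ($v = \left(15 + 4\right) - 8 = 19 - 8 = 11$)
$N{\left(r \right)} = - \frac{2 r}{3 \left(2 + r\right)}$ ($N{\left(r \right)} = - \frac{\left(r + r\right) \frac{1}{r + 2}}{3} = - \frac{2 r \frac{1}{2 + r}}{3} = - \frac{2 r}{3 \left(2 + r\right)}$)
$\left(z{\left(-11 \right)} + \left(\left(-9 - 51\right) + v\right)\right) N{\left(12 \right)} = \left(\left(-11\right)^{2} + \left(\left(-9 - 51\right) + 11\right)\right) \left(\left(-2\right) 12 \frac{1}{6 + 3 \cdot 12}\right) = \left(121 + \left(-60 + 11\right)\right) \left(\left(-2\right) 12 \frac{1}{6 + 36}\right) = \left(121 - 49\right) \left(\left(-2\right) 12 \cdot \frac{1}{42}\right) = 72 \left(\left(-2\right) 12 \cdot \frac{1}{42}\right) = 72 \left(- \frac{4}{7}\right) = - \frac{288}{7}$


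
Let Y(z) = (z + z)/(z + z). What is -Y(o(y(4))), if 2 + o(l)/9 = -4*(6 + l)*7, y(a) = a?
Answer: -1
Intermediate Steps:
o(l) = -1530 - 252*l (o(l) = -18 + 9*(-4*(6 + l)*7) = -18 + 9*((-24 - 4*l)*7) = -18 + 9*(-168 - 28*l) = -18 + (-1512 - 252*l) = -1530 - 252*l)
Y(z) = 1 (Y(z) = (2*z)/((2*z)) = (2*z)*(1/(2*z)) = 1)
-Y(o(y(4))) = -1*1 = -1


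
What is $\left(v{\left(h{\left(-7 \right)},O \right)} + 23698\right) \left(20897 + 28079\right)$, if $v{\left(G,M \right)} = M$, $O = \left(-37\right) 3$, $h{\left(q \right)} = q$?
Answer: $1155196912$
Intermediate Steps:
$O = -111$
$\left(v{\left(h{\left(-7 \right)},O \right)} + 23698\right) \left(20897 + 28079\right) = \left(-111 + 23698\right) \left(20897 + 28079\right) = 23587 \cdot 48976 = 1155196912$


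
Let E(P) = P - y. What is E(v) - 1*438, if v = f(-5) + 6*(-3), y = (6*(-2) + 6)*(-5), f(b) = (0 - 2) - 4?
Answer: -492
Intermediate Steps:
f(b) = -6 (f(b) = -2 - 4 = -6)
y = 30 (y = (-12 + 6)*(-5) = -6*(-5) = 30)
v = -24 (v = -6 + 6*(-3) = -6 - 18 = -24)
E(P) = -30 + P (E(P) = P - 1*30 = P - 30 = -30 + P)
E(v) - 1*438 = (-30 - 24) - 1*438 = -54 - 438 = -492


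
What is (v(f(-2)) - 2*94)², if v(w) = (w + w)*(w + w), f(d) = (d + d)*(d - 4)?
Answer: 4477456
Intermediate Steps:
f(d) = 2*d*(-4 + d) (f(d) = (2*d)*(-4 + d) = 2*d*(-4 + d))
v(w) = 4*w² (v(w) = (2*w)*(2*w) = 4*w²)
(v(f(-2)) - 2*94)² = (4*(2*(-2)*(-4 - 2))² - 2*94)² = (4*(2*(-2)*(-6))² - 188)² = (4*24² - 188)² = (4*576 - 188)² = (2304 - 188)² = 2116² = 4477456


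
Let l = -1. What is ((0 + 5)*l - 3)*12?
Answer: -96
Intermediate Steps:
((0 + 5)*l - 3)*12 = ((0 + 5)*(-1) - 3)*12 = (5*(-1) - 3)*12 = (-5 - 3)*12 = -8*12 = -96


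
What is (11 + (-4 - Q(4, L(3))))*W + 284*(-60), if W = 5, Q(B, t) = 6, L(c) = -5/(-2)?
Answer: -17035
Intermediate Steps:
L(c) = 5/2 (L(c) = -5*(-1/2) = 5/2)
(11 + (-4 - Q(4, L(3))))*W + 284*(-60) = (11 + (-4 - 1*6))*5 + 284*(-60) = (11 + (-4 - 6))*5 - 17040 = (11 - 10)*5 - 17040 = 1*5 - 17040 = 5 - 17040 = -17035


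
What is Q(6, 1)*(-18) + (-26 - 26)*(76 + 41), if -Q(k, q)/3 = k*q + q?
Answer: -5706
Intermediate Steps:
Q(k, q) = -3*q - 3*k*q (Q(k, q) = -3*(k*q + q) = -3*(q + k*q) = -3*q - 3*k*q)
Q(6, 1)*(-18) + (-26 - 26)*(76 + 41) = -3*1*(1 + 6)*(-18) + (-26 - 26)*(76 + 41) = -3*1*7*(-18) - 52*117 = -21*(-18) - 6084 = 378 - 6084 = -5706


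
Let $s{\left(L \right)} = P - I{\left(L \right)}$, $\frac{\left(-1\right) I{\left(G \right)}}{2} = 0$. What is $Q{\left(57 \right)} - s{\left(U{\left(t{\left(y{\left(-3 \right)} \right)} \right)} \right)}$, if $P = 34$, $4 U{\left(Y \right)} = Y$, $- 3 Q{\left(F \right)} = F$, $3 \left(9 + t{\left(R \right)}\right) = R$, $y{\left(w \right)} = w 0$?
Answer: $-53$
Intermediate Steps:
$I{\left(G \right)} = 0$ ($I{\left(G \right)} = \left(-2\right) 0 = 0$)
$y{\left(w \right)} = 0$
$t{\left(R \right)} = -9 + \frac{R}{3}$
$Q{\left(F \right)} = - \frac{F}{3}$
$U{\left(Y \right)} = \frac{Y}{4}$
$s{\left(L \right)} = 34$ ($s{\left(L \right)} = 34 - 0 = 34 + 0 = 34$)
$Q{\left(57 \right)} - s{\left(U{\left(t{\left(y{\left(-3 \right)} \right)} \right)} \right)} = \left(- \frac{1}{3}\right) 57 - 34 = -19 - 34 = -53$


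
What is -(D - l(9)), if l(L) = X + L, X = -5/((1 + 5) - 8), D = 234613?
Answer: -469203/2 ≈ -2.3460e+5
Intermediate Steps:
X = 5/2 (X = -5/(6 - 8) = -5/(-2) = -½*(-5) = 5/2 ≈ 2.5000)
l(L) = 5/2 + L
-(D - l(9)) = -(234613 - (5/2 + 9)) = -(234613 - 1*23/2) = -(234613 - 23/2) = -1*469203/2 = -469203/2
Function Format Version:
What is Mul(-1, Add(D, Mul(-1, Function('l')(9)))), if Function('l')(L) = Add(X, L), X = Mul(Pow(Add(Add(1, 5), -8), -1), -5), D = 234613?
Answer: Rational(-469203, 2) ≈ -2.3460e+5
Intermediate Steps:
X = Rational(5, 2) (X = Mul(Pow(Add(6, -8), -1), -5) = Mul(Pow(-2, -1), -5) = Mul(Rational(-1, 2), -5) = Rational(5, 2) ≈ 2.5000)
Function('l')(L) = Add(Rational(5, 2), L)
Mul(-1, Add(D, Mul(-1, Function('l')(9)))) = Mul(-1, Add(234613, Mul(-1, Add(Rational(5, 2), 9)))) = Mul(-1, Add(234613, Mul(-1, Rational(23, 2)))) = Mul(-1, Add(234613, Rational(-23, 2))) = Mul(-1, Rational(469203, 2)) = Rational(-469203, 2)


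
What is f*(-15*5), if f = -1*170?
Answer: 12750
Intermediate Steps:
f = -170
f*(-15*5) = -(-2550)*5 = -170*(-75) = 12750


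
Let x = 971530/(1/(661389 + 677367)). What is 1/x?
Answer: 1/1300641616680 ≈ 7.6885e-13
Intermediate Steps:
x = 1300641616680 (x = 971530/(1/1338756) = 971530*1338756 = 1300641616680)
1/x = 1/1300641616680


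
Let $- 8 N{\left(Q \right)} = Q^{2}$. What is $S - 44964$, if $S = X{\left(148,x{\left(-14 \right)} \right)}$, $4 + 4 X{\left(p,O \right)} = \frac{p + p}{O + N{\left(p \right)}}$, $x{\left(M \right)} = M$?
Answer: $- \frac{61871877}{1376} \approx -44965.0$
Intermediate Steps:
$N{\left(Q \right)} = - \frac{Q^{2}}{8}$
$X{\left(p,O \right)} = -1 + \frac{p}{2 \left(O - \frac{p^{2}}{8}\right)}$ ($X{\left(p,O \right)} = -1 + \frac{\left(p + p\right) \frac{1}{O - \frac{p^{2}}{8}}}{4} = -1 + \frac{2 p \frac{1}{O - \frac{p^{2}}{8}}}{4} = -1 + \frac{p}{2 \left(O - \frac{p^{2}}{8}\right)}$)
$S = - \frac{1413}{1376}$ ($S = \frac{148^{2} - -112 + 4 \cdot 148}{- 148^{2} + 8 \left(-14\right)} = \frac{21904 + 112 + 592}{\left(-1\right) 21904 - 112} = \frac{1}{-21904 - 112} \cdot 22608 = \frac{1}{-22016} \cdot 22608 = \left(- \frac{1}{22016}\right) 22608 = - \frac{1413}{1376} \approx -1.0269$)
$S - 44964 = - \frac{1413}{1376} - 44964 = - \frac{61871877}{1376}$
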